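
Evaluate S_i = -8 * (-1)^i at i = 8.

S_8 = -8 * (-1)^8 = -8 * 1 = -8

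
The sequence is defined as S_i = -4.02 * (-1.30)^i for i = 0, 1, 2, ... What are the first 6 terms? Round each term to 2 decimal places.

This is a geometric sequence.
i=0: S_0 = -4.02 * (-1.3)^0 = -4.02
i=1: S_1 = -4.02 * (-1.3)^1 ≈ 5.23
i=2: S_2 = -4.02 * (-1.3)^2 ≈ -6.79
i=3: S_3 = -4.02 * (-1.3)^3 ≈ 8.83
i=4: S_4 = -4.02 * (-1.3)^4 ≈ -11.48
i=5: S_5 = -4.02 * (-1.3)^5 ≈ 14.93
The first 6 terms are: [-4.02, 5.23, -6.79, 8.83, -11.48, 14.93]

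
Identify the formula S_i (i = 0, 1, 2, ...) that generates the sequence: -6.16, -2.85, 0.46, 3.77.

Check differences: -2.85 - -6.16 = 3.31
0.46 - -2.85 = 3.31
Common difference d = 3.31.
First term a = -6.16.
Formula: S_i = -6.16 + 3.31*i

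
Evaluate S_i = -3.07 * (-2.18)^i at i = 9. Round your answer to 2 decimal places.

S_9 = -3.07 * (-2.18)^9 ≈ -3.07 * -1112.0094 ≈ 3413.87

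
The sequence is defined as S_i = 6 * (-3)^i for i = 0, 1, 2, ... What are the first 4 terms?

This is a geometric sequence.
i=0: S_0 = 6 * (-3)^0 = 6
i=1: S_1 = 6 * (-3)^1 = -18
i=2: S_2 = 6 * (-3)^2 = 54
i=3: S_3 = 6 * (-3)^3 = -162
The first 4 terms are: [6, -18, 54, -162]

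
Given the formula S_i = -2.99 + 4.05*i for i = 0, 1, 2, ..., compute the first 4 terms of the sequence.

This is an arithmetic sequence.
i=0: S_0 = -2.99 + 4.05*0 = -2.99
i=1: S_1 = -2.99 + 4.05*1 = 1.06
i=2: S_2 = -2.99 + 4.05*2 = 5.11
i=3: S_3 = -2.99 + 4.05*3 = 9.16
The first 4 terms are: [-2.99, 1.06, 5.11, 9.16]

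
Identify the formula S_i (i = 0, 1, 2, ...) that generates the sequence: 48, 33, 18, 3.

Check differences: 33 - 48 = -15
18 - 33 = -15
Common difference d = -15.
First term a = 48.
Formula: S_i = 48 - 15*i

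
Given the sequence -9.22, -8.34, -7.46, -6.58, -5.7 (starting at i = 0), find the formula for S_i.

Check differences: -8.34 - -9.22 = 0.88
-7.46 - -8.34 = 0.88
Common difference d = 0.88.
First term a = -9.22.
Formula: S_i = -9.22 + 0.88*i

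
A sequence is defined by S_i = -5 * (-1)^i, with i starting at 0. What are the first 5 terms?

This is a geometric sequence.
i=0: S_0 = -5 * (-1)^0 = -5
i=1: S_1 = -5 * (-1)^1 = 5
i=2: S_2 = -5 * (-1)^2 = -5
i=3: S_3 = -5 * (-1)^3 = 5
i=4: S_4 = -5 * (-1)^4 = -5
The first 5 terms are: [-5, 5, -5, 5, -5]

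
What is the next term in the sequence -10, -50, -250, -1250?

Ratios: -50 / -10 = 5.0
This is a geometric sequence with common ratio r = 5.
Next term = -1250 * 5 = -6250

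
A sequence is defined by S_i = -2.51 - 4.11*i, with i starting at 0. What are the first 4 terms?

This is an arithmetic sequence.
i=0: S_0 = -2.51 + -4.11*0 = -2.51
i=1: S_1 = -2.51 + -4.11*1 = -6.62
i=2: S_2 = -2.51 + -4.11*2 = -10.73
i=3: S_3 = -2.51 + -4.11*3 = -14.84
The first 4 terms are: [-2.51, -6.62, -10.73, -14.84]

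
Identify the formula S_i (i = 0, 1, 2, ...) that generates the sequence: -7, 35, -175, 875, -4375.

Check ratios: 35 / -7 = -5.0
Common ratio r = -5.
First term a = -7.
Formula: S_i = -7 * (-5)^i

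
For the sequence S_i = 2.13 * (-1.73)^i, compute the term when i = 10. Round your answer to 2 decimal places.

S_10 = 2.13 * (-1.73)^10 ≈ 2.13 * 240.1381 ≈ 511.49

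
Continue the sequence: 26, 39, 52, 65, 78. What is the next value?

Differences: 39 - 26 = 13
This is an arithmetic sequence with common difference d = 13.
Next term = 78 + 13 = 91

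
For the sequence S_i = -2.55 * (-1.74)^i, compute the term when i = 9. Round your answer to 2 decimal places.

S_9 = -2.55 * (-1.74)^9 ≈ -2.55 * -146.1986 ≈ 372.81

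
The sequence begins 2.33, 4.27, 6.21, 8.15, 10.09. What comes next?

Differences: 4.27 - 2.33 = 1.94
This is an arithmetic sequence with common difference d = 1.94.
Next term = 10.09 + 1.94 = 12.03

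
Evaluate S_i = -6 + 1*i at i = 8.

S_8 = -6 + 1*8 = -6 + 8 = 2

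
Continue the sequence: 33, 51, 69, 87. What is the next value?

Differences: 51 - 33 = 18
This is an arithmetic sequence with common difference d = 18.
Next term = 87 + 18 = 105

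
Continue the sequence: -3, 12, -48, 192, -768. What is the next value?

Ratios: 12 / -3 = -4.0
This is a geometric sequence with common ratio r = -4.
Next term = -768 * -4 = 3072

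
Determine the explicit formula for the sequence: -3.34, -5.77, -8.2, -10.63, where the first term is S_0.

Check differences: -5.77 - -3.34 = -2.43
-8.2 - -5.77 = -2.43
Common difference d = -2.43.
First term a = -3.34.
Formula: S_i = -3.34 - 2.43*i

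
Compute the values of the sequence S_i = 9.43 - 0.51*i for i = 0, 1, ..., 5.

This is an arithmetic sequence.
i=0: S_0 = 9.43 + -0.51*0 = 9.43
i=1: S_1 = 9.43 + -0.51*1 = 8.92
i=2: S_2 = 9.43 + -0.51*2 = 8.41
i=3: S_3 = 9.43 + -0.51*3 = 7.9
i=4: S_4 = 9.43 + -0.51*4 = 7.39
i=5: S_5 = 9.43 + -0.51*5 = 6.88
The first 6 terms are: [9.43, 8.92, 8.41, 7.9, 7.39, 6.88]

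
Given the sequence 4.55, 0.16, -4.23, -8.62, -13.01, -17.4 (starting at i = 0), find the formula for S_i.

Check differences: 0.16 - 4.55 = -4.39
-4.23 - 0.16 = -4.39
Common difference d = -4.39.
First term a = 4.55.
Formula: S_i = 4.55 - 4.39*i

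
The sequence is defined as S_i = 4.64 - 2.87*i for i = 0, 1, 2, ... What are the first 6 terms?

This is an arithmetic sequence.
i=0: S_0 = 4.64 + -2.87*0 = 4.64
i=1: S_1 = 4.64 + -2.87*1 = 1.77
i=2: S_2 = 4.64 + -2.87*2 = -1.1
i=3: S_3 = 4.64 + -2.87*3 = -3.97
i=4: S_4 = 4.64 + -2.87*4 = -6.84
i=5: S_5 = 4.64 + -2.87*5 = -9.71
The first 6 terms are: [4.64, 1.77, -1.1, -3.97, -6.84, -9.71]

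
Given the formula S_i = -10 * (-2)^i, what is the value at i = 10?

S_10 = -10 * (-2)^10 = -10 * 1024 = -10240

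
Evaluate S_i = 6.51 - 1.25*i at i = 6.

S_6 = 6.51 + -1.25*6 = 6.51 + -7.5 = -0.99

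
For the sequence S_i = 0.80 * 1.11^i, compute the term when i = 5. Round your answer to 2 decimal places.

S_5 = 0.8 * 1.11^5 ≈ 0.8 * 1.6851 ≈ 1.35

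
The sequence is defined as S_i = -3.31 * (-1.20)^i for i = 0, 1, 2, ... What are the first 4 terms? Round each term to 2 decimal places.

This is a geometric sequence.
i=0: S_0 = -3.31 * (-1.2)^0 = -3.31
i=1: S_1 = -3.31 * (-1.2)^1 ≈ 3.97
i=2: S_2 = -3.31 * (-1.2)^2 ≈ -4.77
i=3: S_3 = -3.31 * (-1.2)^3 ≈ 5.72
The first 4 terms are: [-3.31, 3.97, -4.77, 5.72]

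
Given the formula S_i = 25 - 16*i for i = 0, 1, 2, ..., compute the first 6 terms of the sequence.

This is an arithmetic sequence.
i=0: S_0 = 25 + -16*0 = 25
i=1: S_1 = 25 + -16*1 = 9
i=2: S_2 = 25 + -16*2 = -7
i=3: S_3 = 25 + -16*3 = -23
i=4: S_4 = 25 + -16*4 = -39
i=5: S_5 = 25 + -16*5 = -55
The first 6 terms are: [25, 9, -7, -23, -39, -55]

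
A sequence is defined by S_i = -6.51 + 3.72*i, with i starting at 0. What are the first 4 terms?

This is an arithmetic sequence.
i=0: S_0 = -6.51 + 3.72*0 = -6.51
i=1: S_1 = -6.51 + 3.72*1 = -2.79
i=2: S_2 = -6.51 + 3.72*2 = 0.93
i=3: S_3 = -6.51 + 3.72*3 = 4.65
The first 4 terms are: [-6.51, -2.79, 0.93, 4.65]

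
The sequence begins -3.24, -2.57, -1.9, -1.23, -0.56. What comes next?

Differences: -2.57 - -3.24 = 0.67
This is an arithmetic sequence with common difference d = 0.67.
Next term = -0.56 + 0.67 = 0.11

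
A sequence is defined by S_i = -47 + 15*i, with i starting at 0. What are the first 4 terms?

This is an arithmetic sequence.
i=0: S_0 = -47 + 15*0 = -47
i=1: S_1 = -47 + 15*1 = -32
i=2: S_2 = -47 + 15*2 = -17
i=3: S_3 = -47 + 15*3 = -2
The first 4 terms are: [-47, -32, -17, -2]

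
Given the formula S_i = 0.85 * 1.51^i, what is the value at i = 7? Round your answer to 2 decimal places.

S_7 = 0.85 * 1.51^7 ≈ 0.85 * 17.8994 ≈ 15.21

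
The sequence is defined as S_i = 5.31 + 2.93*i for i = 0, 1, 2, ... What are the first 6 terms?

This is an arithmetic sequence.
i=0: S_0 = 5.31 + 2.93*0 = 5.31
i=1: S_1 = 5.31 + 2.93*1 = 8.24
i=2: S_2 = 5.31 + 2.93*2 = 11.17
i=3: S_3 = 5.31 + 2.93*3 = 14.1
i=4: S_4 = 5.31 + 2.93*4 = 17.03
i=5: S_5 = 5.31 + 2.93*5 = 19.96
The first 6 terms are: [5.31, 8.24, 11.17, 14.1, 17.03, 19.96]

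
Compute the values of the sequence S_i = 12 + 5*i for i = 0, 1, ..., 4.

This is an arithmetic sequence.
i=0: S_0 = 12 + 5*0 = 12
i=1: S_1 = 12 + 5*1 = 17
i=2: S_2 = 12 + 5*2 = 22
i=3: S_3 = 12 + 5*3 = 27
i=4: S_4 = 12 + 5*4 = 32
The first 5 terms are: [12, 17, 22, 27, 32]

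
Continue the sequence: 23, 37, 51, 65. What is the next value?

Differences: 37 - 23 = 14
This is an arithmetic sequence with common difference d = 14.
Next term = 65 + 14 = 79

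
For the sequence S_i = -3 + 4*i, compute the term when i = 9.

S_9 = -3 + 4*9 = -3 + 36 = 33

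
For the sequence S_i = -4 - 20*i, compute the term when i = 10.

S_10 = -4 + -20*10 = -4 + -200 = -204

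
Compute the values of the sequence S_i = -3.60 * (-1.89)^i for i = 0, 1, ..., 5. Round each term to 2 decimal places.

This is a geometric sequence.
i=0: S_0 = -3.6 * (-1.89)^0 = -3.6
i=1: S_1 = -3.6 * (-1.89)^1 ≈ 6.8
i=2: S_2 = -3.6 * (-1.89)^2 ≈ -12.86
i=3: S_3 = -3.6 * (-1.89)^3 ≈ 24.3
i=4: S_4 = -3.6 * (-1.89)^4 ≈ -45.94
i=5: S_5 = -3.6 * (-1.89)^5 ≈ 86.82
The first 6 terms are: [-3.6, 6.8, -12.86, 24.3, -45.94, 86.82]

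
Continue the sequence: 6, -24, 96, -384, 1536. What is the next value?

Ratios: -24 / 6 = -4.0
This is a geometric sequence with common ratio r = -4.
Next term = 1536 * -4 = -6144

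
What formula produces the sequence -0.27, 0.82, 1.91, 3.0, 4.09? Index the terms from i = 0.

Check differences: 0.82 - -0.27 = 1.09
1.91 - 0.82 = 1.09
Common difference d = 1.09.
First term a = -0.27.
Formula: S_i = -0.27 + 1.09*i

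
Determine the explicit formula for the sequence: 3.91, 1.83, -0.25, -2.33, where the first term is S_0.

Check differences: 1.83 - 3.91 = -2.08
-0.25 - 1.83 = -2.08
Common difference d = -2.08.
First term a = 3.91.
Formula: S_i = 3.91 - 2.08*i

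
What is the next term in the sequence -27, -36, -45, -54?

Differences: -36 - -27 = -9
This is an arithmetic sequence with common difference d = -9.
Next term = -54 + -9 = -63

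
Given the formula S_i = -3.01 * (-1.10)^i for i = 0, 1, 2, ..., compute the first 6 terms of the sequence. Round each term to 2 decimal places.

This is a geometric sequence.
i=0: S_0 = -3.01 * (-1.1)^0 = -3.01
i=1: S_1 = -3.01 * (-1.1)^1 ≈ 3.31
i=2: S_2 = -3.01 * (-1.1)^2 ≈ -3.64
i=3: S_3 = -3.01 * (-1.1)^3 ≈ 4.01
i=4: S_4 = -3.01 * (-1.1)^4 ≈ -4.41
i=5: S_5 = -3.01 * (-1.1)^5 ≈ 4.85
The first 6 terms are: [-3.01, 3.31, -3.64, 4.01, -4.41, 4.85]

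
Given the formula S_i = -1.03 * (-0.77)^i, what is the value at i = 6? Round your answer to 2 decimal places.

S_6 = -1.03 * (-0.77)^6 ≈ -1.03 * 0.2084 ≈ -0.21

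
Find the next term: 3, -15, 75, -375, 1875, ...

Ratios: -15 / 3 = -5.0
This is a geometric sequence with common ratio r = -5.
Next term = 1875 * -5 = -9375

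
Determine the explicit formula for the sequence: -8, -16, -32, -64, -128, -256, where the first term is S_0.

Check ratios: -16 / -8 = 2.0
Common ratio r = 2.
First term a = -8.
Formula: S_i = -8 * 2^i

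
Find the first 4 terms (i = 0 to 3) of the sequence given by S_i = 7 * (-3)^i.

This is a geometric sequence.
i=0: S_0 = 7 * (-3)^0 = 7
i=1: S_1 = 7 * (-3)^1 = -21
i=2: S_2 = 7 * (-3)^2 = 63
i=3: S_3 = 7 * (-3)^3 = -189
The first 4 terms are: [7, -21, 63, -189]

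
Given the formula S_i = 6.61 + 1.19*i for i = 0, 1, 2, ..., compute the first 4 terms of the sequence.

This is an arithmetic sequence.
i=0: S_0 = 6.61 + 1.19*0 = 6.61
i=1: S_1 = 6.61 + 1.19*1 = 7.8
i=2: S_2 = 6.61 + 1.19*2 = 8.99
i=3: S_3 = 6.61 + 1.19*3 = 10.18
The first 4 terms are: [6.61, 7.8, 8.99, 10.18]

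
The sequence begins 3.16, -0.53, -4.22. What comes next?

Differences: -0.53 - 3.16 = -3.69
This is an arithmetic sequence with common difference d = -3.69.
Next term = -4.22 + -3.69 = -7.91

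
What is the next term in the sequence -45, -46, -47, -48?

Differences: -46 - -45 = -1
This is an arithmetic sequence with common difference d = -1.
Next term = -48 + -1 = -49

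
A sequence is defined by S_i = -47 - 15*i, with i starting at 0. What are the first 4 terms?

This is an arithmetic sequence.
i=0: S_0 = -47 + -15*0 = -47
i=1: S_1 = -47 + -15*1 = -62
i=2: S_2 = -47 + -15*2 = -77
i=3: S_3 = -47 + -15*3 = -92
The first 4 terms are: [-47, -62, -77, -92]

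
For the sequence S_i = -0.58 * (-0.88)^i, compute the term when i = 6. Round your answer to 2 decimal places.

S_6 = -0.58 * (-0.88)^6 ≈ -0.58 * 0.4644 ≈ -0.27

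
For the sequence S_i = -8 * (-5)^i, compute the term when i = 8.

S_8 = -8 * (-5)^8 = -8 * 390625 = -3125000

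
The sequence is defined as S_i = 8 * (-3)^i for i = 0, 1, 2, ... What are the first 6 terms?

This is a geometric sequence.
i=0: S_0 = 8 * (-3)^0 = 8
i=1: S_1 = 8 * (-3)^1 = -24
i=2: S_2 = 8 * (-3)^2 = 72
i=3: S_3 = 8 * (-3)^3 = -216
i=4: S_4 = 8 * (-3)^4 = 648
i=5: S_5 = 8 * (-3)^5 = -1944
The first 6 terms are: [8, -24, 72, -216, 648, -1944]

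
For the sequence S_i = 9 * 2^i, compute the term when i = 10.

S_10 = 9 * 2^10 = 9 * 1024 = 9216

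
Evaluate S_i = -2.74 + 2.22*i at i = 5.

S_5 = -2.74 + 2.22*5 = -2.74 + 11.1 = 8.36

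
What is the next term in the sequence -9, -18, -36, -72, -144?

Ratios: -18 / -9 = 2.0
This is a geometric sequence with common ratio r = 2.
Next term = -144 * 2 = -288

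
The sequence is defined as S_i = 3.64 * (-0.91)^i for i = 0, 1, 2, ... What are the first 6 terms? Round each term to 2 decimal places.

This is a geometric sequence.
i=0: S_0 = 3.64 * (-0.91)^0 = 3.64
i=1: S_1 = 3.64 * (-0.91)^1 ≈ -3.31
i=2: S_2 = 3.64 * (-0.91)^2 ≈ 3.01
i=3: S_3 = 3.64 * (-0.91)^3 ≈ -2.74
i=4: S_4 = 3.64 * (-0.91)^4 ≈ 2.5
i=5: S_5 = 3.64 * (-0.91)^5 ≈ -2.27
The first 6 terms are: [3.64, -3.31, 3.01, -2.74, 2.5, -2.27]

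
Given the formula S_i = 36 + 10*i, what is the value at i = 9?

S_9 = 36 + 10*9 = 36 + 90 = 126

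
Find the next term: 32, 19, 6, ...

Differences: 19 - 32 = -13
This is an arithmetic sequence with common difference d = -13.
Next term = 6 + -13 = -7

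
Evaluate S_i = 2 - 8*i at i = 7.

S_7 = 2 + -8*7 = 2 + -56 = -54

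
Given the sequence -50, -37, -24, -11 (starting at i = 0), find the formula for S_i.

Check differences: -37 - -50 = 13
-24 - -37 = 13
Common difference d = 13.
First term a = -50.
Formula: S_i = -50 + 13*i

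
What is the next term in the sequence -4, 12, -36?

Ratios: 12 / -4 = -3.0
This is a geometric sequence with common ratio r = -3.
Next term = -36 * -3 = 108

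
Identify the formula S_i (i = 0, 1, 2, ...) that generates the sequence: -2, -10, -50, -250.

Check ratios: -10 / -2 = 5.0
Common ratio r = 5.
First term a = -2.
Formula: S_i = -2 * 5^i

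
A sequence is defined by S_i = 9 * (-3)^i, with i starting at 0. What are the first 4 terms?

This is a geometric sequence.
i=0: S_0 = 9 * (-3)^0 = 9
i=1: S_1 = 9 * (-3)^1 = -27
i=2: S_2 = 9 * (-3)^2 = 81
i=3: S_3 = 9 * (-3)^3 = -243
The first 4 terms are: [9, -27, 81, -243]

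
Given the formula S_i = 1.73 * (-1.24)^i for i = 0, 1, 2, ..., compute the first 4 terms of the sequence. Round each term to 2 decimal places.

This is a geometric sequence.
i=0: S_0 = 1.73 * (-1.24)^0 = 1.73
i=1: S_1 = 1.73 * (-1.24)^1 ≈ -2.15
i=2: S_2 = 1.73 * (-1.24)^2 ≈ 2.66
i=3: S_3 = 1.73 * (-1.24)^3 ≈ -3.3
The first 4 terms are: [1.73, -2.15, 2.66, -3.3]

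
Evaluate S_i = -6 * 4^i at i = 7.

S_7 = -6 * 4^7 = -6 * 16384 = -98304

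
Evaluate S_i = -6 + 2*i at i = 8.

S_8 = -6 + 2*8 = -6 + 16 = 10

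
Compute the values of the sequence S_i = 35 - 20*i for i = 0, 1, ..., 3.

This is an arithmetic sequence.
i=0: S_0 = 35 + -20*0 = 35
i=1: S_1 = 35 + -20*1 = 15
i=2: S_2 = 35 + -20*2 = -5
i=3: S_3 = 35 + -20*3 = -25
The first 4 terms are: [35, 15, -5, -25]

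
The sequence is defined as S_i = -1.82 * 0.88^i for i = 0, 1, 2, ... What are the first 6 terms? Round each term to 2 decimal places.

This is a geometric sequence.
i=0: S_0 = -1.82 * 0.88^0 = -1.82
i=1: S_1 = -1.82 * 0.88^1 ≈ -1.6
i=2: S_2 = -1.82 * 0.88^2 ≈ -1.41
i=3: S_3 = -1.82 * 0.88^3 ≈ -1.24
i=4: S_4 = -1.82 * 0.88^4 ≈ -1.09
i=5: S_5 = -1.82 * 0.88^5 ≈ -0.96
The first 6 terms are: [-1.82, -1.6, -1.41, -1.24, -1.09, -0.96]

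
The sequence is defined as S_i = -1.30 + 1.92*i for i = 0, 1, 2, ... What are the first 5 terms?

This is an arithmetic sequence.
i=0: S_0 = -1.3 + 1.92*0 = -1.3
i=1: S_1 = -1.3 + 1.92*1 = 0.62
i=2: S_2 = -1.3 + 1.92*2 = 2.54
i=3: S_3 = -1.3 + 1.92*3 = 4.46
i=4: S_4 = -1.3 + 1.92*4 = 6.38
The first 5 terms are: [-1.3, 0.62, 2.54, 4.46, 6.38]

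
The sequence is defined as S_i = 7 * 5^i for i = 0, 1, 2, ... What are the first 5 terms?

This is a geometric sequence.
i=0: S_0 = 7 * 5^0 = 7
i=1: S_1 = 7 * 5^1 = 35
i=2: S_2 = 7 * 5^2 = 175
i=3: S_3 = 7 * 5^3 = 875
i=4: S_4 = 7 * 5^4 = 4375
The first 5 terms are: [7, 35, 175, 875, 4375]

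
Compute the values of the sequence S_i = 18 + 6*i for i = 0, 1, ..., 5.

This is an arithmetic sequence.
i=0: S_0 = 18 + 6*0 = 18
i=1: S_1 = 18 + 6*1 = 24
i=2: S_2 = 18 + 6*2 = 30
i=3: S_3 = 18 + 6*3 = 36
i=4: S_4 = 18 + 6*4 = 42
i=5: S_5 = 18 + 6*5 = 48
The first 6 terms are: [18, 24, 30, 36, 42, 48]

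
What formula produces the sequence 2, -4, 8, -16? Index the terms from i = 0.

Check ratios: -4 / 2 = -2.0
Common ratio r = -2.
First term a = 2.
Formula: S_i = 2 * (-2)^i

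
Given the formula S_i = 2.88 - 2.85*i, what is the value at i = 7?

S_7 = 2.88 + -2.85*7 = 2.88 + -19.95 = -17.07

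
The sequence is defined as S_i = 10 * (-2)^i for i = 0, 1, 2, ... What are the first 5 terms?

This is a geometric sequence.
i=0: S_0 = 10 * (-2)^0 = 10
i=1: S_1 = 10 * (-2)^1 = -20
i=2: S_2 = 10 * (-2)^2 = 40
i=3: S_3 = 10 * (-2)^3 = -80
i=4: S_4 = 10 * (-2)^4 = 160
The first 5 terms are: [10, -20, 40, -80, 160]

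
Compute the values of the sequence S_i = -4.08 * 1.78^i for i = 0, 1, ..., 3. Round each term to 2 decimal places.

This is a geometric sequence.
i=0: S_0 = -4.08 * 1.78^0 = -4.08
i=1: S_1 = -4.08 * 1.78^1 ≈ -7.26
i=2: S_2 = -4.08 * 1.78^2 ≈ -12.93
i=3: S_3 = -4.08 * 1.78^3 ≈ -23.01
The first 4 terms are: [-4.08, -7.26, -12.93, -23.01]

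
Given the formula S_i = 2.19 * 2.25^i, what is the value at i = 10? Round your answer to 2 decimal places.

S_10 = 2.19 * 2.25^10 ≈ 2.19 * 3325.2567 ≈ 7282.31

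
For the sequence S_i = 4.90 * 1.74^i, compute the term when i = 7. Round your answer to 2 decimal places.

S_7 = 4.9 * 1.74^7 ≈ 4.9 * 48.2886 ≈ 236.61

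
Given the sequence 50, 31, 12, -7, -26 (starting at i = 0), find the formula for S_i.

Check differences: 31 - 50 = -19
12 - 31 = -19
Common difference d = -19.
First term a = 50.
Formula: S_i = 50 - 19*i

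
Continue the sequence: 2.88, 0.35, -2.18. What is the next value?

Differences: 0.35 - 2.88 = -2.53
This is an arithmetic sequence with common difference d = -2.53.
Next term = -2.18 + -2.53 = -4.71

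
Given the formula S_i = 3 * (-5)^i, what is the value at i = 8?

S_8 = 3 * (-5)^8 = 3 * 390625 = 1171875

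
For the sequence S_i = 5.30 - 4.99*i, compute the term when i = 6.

S_6 = 5.3 + -4.99*6 = 5.3 + -29.94 = -24.64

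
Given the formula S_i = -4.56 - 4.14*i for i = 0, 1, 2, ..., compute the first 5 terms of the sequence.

This is an arithmetic sequence.
i=0: S_0 = -4.56 + -4.14*0 = -4.56
i=1: S_1 = -4.56 + -4.14*1 = -8.7
i=2: S_2 = -4.56 + -4.14*2 = -12.84
i=3: S_3 = -4.56 + -4.14*3 = -16.98
i=4: S_4 = -4.56 + -4.14*4 = -21.12
The first 5 terms are: [-4.56, -8.7, -12.84, -16.98, -21.12]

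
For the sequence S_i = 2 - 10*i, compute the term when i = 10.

S_10 = 2 + -10*10 = 2 + -100 = -98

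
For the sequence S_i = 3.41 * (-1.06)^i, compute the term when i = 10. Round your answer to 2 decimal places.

S_10 = 3.41 * (-1.06)^10 ≈ 3.41 * 1.7908 ≈ 6.11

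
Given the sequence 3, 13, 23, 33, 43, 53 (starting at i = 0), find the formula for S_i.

Check differences: 13 - 3 = 10
23 - 13 = 10
Common difference d = 10.
First term a = 3.
Formula: S_i = 3 + 10*i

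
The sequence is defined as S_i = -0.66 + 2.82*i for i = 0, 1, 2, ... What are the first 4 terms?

This is an arithmetic sequence.
i=0: S_0 = -0.66 + 2.82*0 = -0.66
i=1: S_1 = -0.66 + 2.82*1 = 2.16
i=2: S_2 = -0.66 + 2.82*2 = 4.98
i=3: S_3 = -0.66 + 2.82*3 = 7.8
The first 4 terms are: [-0.66, 2.16, 4.98, 7.8]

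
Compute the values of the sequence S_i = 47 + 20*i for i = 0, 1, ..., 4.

This is an arithmetic sequence.
i=0: S_0 = 47 + 20*0 = 47
i=1: S_1 = 47 + 20*1 = 67
i=2: S_2 = 47 + 20*2 = 87
i=3: S_3 = 47 + 20*3 = 107
i=4: S_4 = 47 + 20*4 = 127
The first 5 terms are: [47, 67, 87, 107, 127]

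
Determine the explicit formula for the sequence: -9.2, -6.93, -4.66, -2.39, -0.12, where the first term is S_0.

Check differences: -6.93 - -9.2 = 2.27
-4.66 - -6.93 = 2.27
Common difference d = 2.27.
First term a = -9.2.
Formula: S_i = -9.20 + 2.27*i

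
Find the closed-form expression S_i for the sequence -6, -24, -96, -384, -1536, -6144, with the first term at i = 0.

Check ratios: -24 / -6 = 4.0
Common ratio r = 4.
First term a = -6.
Formula: S_i = -6 * 4^i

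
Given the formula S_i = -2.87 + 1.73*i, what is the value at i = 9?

S_9 = -2.87 + 1.73*9 = -2.87 + 15.57 = 12.7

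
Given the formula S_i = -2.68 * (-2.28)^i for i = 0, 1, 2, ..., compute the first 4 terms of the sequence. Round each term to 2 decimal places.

This is a geometric sequence.
i=0: S_0 = -2.68 * (-2.28)^0 = -2.68
i=1: S_1 = -2.68 * (-2.28)^1 ≈ 6.11
i=2: S_2 = -2.68 * (-2.28)^2 ≈ -13.93
i=3: S_3 = -2.68 * (-2.28)^3 ≈ 31.76
The first 4 terms are: [-2.68, 6.11, -13.93, 31.76]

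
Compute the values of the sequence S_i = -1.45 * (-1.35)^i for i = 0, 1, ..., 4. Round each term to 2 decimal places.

This is a geometric sequence.
i=0: S_0 = -1.45 * (-1.35)^0 = -1.45
i=1: S_1 = -1.45 * (-1.35)^1 ≈ 1.96
i=2: S_2 = -1.45 * (-1.35)^2 ≈ -2.64
i=3: S_3 = -1.45 * (-1.35)^3 ≈ 3.57
i=4: S_4 = -1.45 * (-1.35)^4 ≈ -4.82
The first 5 terms are: [-1.45, 1.96, -2.64, 3.57, -4.82]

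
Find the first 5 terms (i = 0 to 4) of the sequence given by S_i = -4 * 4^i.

This is a geometric sequence.
i=0: S_0 = -4 * 4^0 = -4
i=1: S_1 = -4 * 4^1 = -16
i=2: S_2 = -4 * 4^2 = -64
i=3: S_3 = -4 * 4^3 = -256
i=4: S_4 = -4 * 4^4 = -1024
The first 5 terms are: [-4, -16, -64, -256, -1024]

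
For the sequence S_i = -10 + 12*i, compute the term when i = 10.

S_10 = -10 + 12*10 = -10 + 120 = 110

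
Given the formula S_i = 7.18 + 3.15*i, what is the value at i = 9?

S_9 = 7.18 + 3.15*9 = 7.18 + 28.35 = 35.53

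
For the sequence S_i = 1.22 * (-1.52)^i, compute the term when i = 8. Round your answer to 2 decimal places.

S_8 = 1.22 * (-1.52)^8 ≈ 1.22 * 28.4937 ≈ 34.76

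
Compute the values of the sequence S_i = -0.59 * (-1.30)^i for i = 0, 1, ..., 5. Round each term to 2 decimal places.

This is a geometric sequence.
i=0: S_0 = -0.59 * (-1.3)^0 = -0.59
i=1: S_1 = -0.59 * (-1.3)^1 ≈ 0.77
i=2: S_2 = -0.59 * (-1.3)^2 ≈ -1.0
i=3: S_3 = -0.59 * (-1.3)^3 ≈ 1.3
i=4: S_4 = -0.59 * (-1.3)^4 ≈ -1.69
i=5: S_5 = -0.59 * (-1.3)^5 ≈ 2.19
The first 6 terms are: [-0.59, 0.77, -1.0, 1.3, -1.69, 2.19]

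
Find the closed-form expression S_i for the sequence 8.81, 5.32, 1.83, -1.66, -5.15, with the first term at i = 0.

Check differences: 5.32 - 8.81 = -3.49
1.83 - 5.32 = -3.49
Common difference d = -3.49.
First term a = 8.81.
Formula: S_i = 8.81 - 3.49*i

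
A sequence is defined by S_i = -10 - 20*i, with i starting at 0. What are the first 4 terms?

This is an arithmetic sequence.
i=0: S_0 = -10 + -20*0 = -10
i=1: S_1 = -10 + -20*1 = -30
i=2: S_2 = -10 + -20*2 = -50
i=3: S_3 = -10 + -20*3 = -70
The first 4 terms are: [-10, -30, -50, -70]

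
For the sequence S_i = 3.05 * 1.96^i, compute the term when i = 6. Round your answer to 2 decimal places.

S_6 = 3.05 * 1.96^6 ≈ 3.05 * 56.6939 ≈ 172.92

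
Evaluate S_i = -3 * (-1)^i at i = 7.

S_7 = -3 * (-1)^7 = -3 * -1 = 3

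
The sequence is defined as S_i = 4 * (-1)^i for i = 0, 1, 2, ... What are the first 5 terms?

This is a geometric sequence.
i=0: S_0 = 4 * (-1)^0 = 4
i=1: S_1 = 4 * (-1)^1 = -4
i=2: S_2 = 4 * (-1)^2 = 4
i=3: S_3 = 4 * (-1)^3 = -4
i=4: S_4 = 4 * (-1)^4 = 4
The first 5 terms are: [4, -4, 4, -4, 4]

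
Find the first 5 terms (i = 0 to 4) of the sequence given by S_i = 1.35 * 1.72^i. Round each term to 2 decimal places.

This is a geometric sequence.
i=0: S_0 = 1.35 * 1.72^0 = 1.35
i=1: S_1 = 1.35 * 1.72^1 ≈ 2.32
i=2: S_2 = 1.35 * 1.72^2 ≈ 3.99
i=3: S_3 = 1.35 * 1.72^3 ≈ 6.87
i=4: S_4 = 1.35 * 1.72^4 ≈ 11.82
The first 5 terms are: [1.35, 2.32, 3.99, 6.87, 11.82]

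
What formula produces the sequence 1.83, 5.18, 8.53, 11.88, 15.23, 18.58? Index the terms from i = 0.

Check differences: 5.18 - 1.83 = 3.35
8.53 - 5.18 = 3.35
Common difference d = 3.35.
First term a = 1.83.
Formula: S_i = 1.83 + 3.35*i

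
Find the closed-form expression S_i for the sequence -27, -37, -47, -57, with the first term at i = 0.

Check differences: -37 - -27 = -10
-47 - -37 = -10
Common difference d = -10.
First term a = -27.
Formula: S_i = -27 - 10*i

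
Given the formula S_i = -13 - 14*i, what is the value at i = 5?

S_5 = -13 + -14*5 = -13 + -70 = -83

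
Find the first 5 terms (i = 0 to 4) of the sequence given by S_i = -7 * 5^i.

This is a geometric sequence.
i=0: S_0 = -7 * 5^0 = -7
i=1: S_1 = -7 * 5^1 = -35
i=2: S_2 = -7 * 5^2 = -175
i=3: S_3 = -7 * 5^3 = -875
i=4: S_4 = -7 * 5^4 = -4375
The first 5 terms are: [-7, -35, -175, -875, -4375]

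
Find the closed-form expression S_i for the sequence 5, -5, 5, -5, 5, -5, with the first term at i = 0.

Check ratios: -5 / 5 = -1.0
Common ratio r = -1.
First term a = 5.
Formula: S_i = 5 * (-1)^i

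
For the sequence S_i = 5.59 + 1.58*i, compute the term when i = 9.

S_9 = 5.59 + 1.58*9 = 5.59 + 14.22 = 19.81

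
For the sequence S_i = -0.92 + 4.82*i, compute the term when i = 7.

S_7 = -0.92 + 4.82*7 = -0.92 + 33.74 = 32.82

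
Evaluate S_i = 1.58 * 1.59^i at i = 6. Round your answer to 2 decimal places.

S_6 = 1.58 * 1.59^6 ≈ 1.58 * 16.1578 ≈ 25.53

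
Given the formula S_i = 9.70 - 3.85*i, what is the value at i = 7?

S_7 = 9.7 + -3.85*7 = 9.7 + -26.95 = -17.25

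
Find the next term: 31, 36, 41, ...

Differences: 36 - 31 = 5
This is an arithmetic sequence with common difference d = 5.
Next term = 41 + 5 = 46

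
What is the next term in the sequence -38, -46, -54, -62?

Differences: -46 - -38 = -8
This is an arithmetic sequence with common difference d = -8.
Next term = -62 + -8 = -70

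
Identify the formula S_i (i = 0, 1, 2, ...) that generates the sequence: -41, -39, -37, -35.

Check differences: -39 - -41 = 2
-37 - -39 = 2
Common difference d = 2.
First term a = -41.
Formula: S_i = -41 + 2*i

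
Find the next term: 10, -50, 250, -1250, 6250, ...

Ratios: -50 / 10 = -5.0
This is a geometric sequence with common ratio r = -5.
Next term = 6250 * -5 = -31250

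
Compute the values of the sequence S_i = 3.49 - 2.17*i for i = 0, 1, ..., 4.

This is an arithmetic sequence.
i=0: S_0 = 3.49 + -2.17*0 = 3.49
i=1: S_1 = 3.49 + -2.17*1 = 1.32
i=2: S_2 = 3.49 + -2.17*2 = -0.85
i=3: S_3 = 3.49 + -2.17*3 = -3.02
i=4: S_4 = 3.49 + -2.17*4 = -5.19
The first 5 terms are: [3.49, 1.32, -0.85, -3.02, -5.19]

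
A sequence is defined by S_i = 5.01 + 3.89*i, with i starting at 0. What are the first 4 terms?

This is an arithmetic sequence.
i=0: S_0 = 5.01 + 3.89*0 = 5.01
i=1: S_1 = 5.01 + 3.89*1 = 8.9
i=2: S_2 = 5.01 + 3.89*2 = 12.79
i=3: S_3 = 5.01 + 3.89*3 = 16.68
The first 4 terms are: [5.01, 8.9, 12.79, 16.68]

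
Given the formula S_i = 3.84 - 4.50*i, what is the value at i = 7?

S_7 = 3.84 + -4.5*7 = 3.84 + -31.5 = -27.66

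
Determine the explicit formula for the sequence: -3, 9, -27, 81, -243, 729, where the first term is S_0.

Check ratios: 9 / -3 = -3.0
Common ratio r = -3.
First term a = -3.
Formula: S_i = -3 * (-3)^i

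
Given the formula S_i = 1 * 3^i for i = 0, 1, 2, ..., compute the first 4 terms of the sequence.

This is a geometric sequence.
i=0: S_0 = 1 * 3^0 = 1
i=1: S_1 = 1 * 3^1 = 3
i=2: S_2 = 1 * 3^2 = 9
i=3: S_3 = 1 * 3^3 = 27
The first 4 terms are: [1, 3, 9, 27]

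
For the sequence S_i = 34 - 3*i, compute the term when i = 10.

S_10 = 34 + -3*10 = 34 + -30 = 4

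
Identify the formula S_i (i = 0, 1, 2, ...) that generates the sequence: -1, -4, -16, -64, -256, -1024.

Check ratios: -4 / -1 = 4.0
Common ratio r = 4.
First term a = -1.
Formula: S_i = -1 * 4^i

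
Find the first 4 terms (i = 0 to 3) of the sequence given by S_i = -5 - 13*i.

This is an arithmetic sequence.
i=0: S_0 = -5 + -13*0 = -5
i=1: S_1 = -5 + -13*1 = -18
i=2: S_2 = -5 + -13*2 = -31
i=3: S_3 = -5 + -13*3 = -44
The first 4 terms are: [-5, -18, -31, -44]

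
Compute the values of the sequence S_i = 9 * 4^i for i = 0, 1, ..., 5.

This is a geometric sequence.
i=0: S_0 = 9 * 4^0 = 9
i=1: S_1 = 9 * 4^1 = 36
i=2: S_2 = 9 * 4^2 = 144
i=3: S_3 = 9 * 4^3 = 576
i=4: S_4 = 9 * 4^4 = 2304
i=5: S_5 = 9 * 4^5 = 9216
The first 6 terms are: [9, 36, 144, 576, 2304, 9216]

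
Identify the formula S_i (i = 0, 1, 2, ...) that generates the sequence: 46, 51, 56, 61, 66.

Check differences: 51 - 46 = 5
56 - 51 = 5
Common difference d = 5.
First term a = 46.
Formula: S_i = 46 + 5*i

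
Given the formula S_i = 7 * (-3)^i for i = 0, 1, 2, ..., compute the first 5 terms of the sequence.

This is a geometric sequence.
i=0: S_0 = 7 * (-3)^0 = 7
i=1: S_1 = 7 * (-3)^1 = -21
i=2: S_2 = 7 * (-3)^2 = 63
i=3: S_3 = 7 * (-3)^3 = -189
i=4: S_4 = 7 * (-3)^4 = 567
The first 5 terms are: [7, -21, 63, -189, 567]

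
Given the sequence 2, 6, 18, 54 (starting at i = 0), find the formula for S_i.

Check ratios: 6 / 2 = 3.0
Common ratio r = 3.
First term a = 2.
Formula: S_i = 2 * 3^i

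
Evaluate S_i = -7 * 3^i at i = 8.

S_8 = -7 * 3^8 = -7 * 6561 = -45927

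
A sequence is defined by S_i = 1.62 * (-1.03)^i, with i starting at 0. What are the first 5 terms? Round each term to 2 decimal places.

This is a geometric sequence.
i=0: S_0 = 1.62 * (-1.03)^0 = 1.62
i=1: S_1 = 1.62 * (-1.03)^1 ≈ -1.67
i=2: S_2 = 1.62 * (-1.03)^2 ≈ 1.72
i=3: S_3 = 1.62 * (-1.03)^3 ≈ -1.77
i=4: S_4 = 1.62 * (-1.03)^4 ≈ 1.82
The first 5 terms are: [1.62, -1.67, 1.72, -1.77, 1.82]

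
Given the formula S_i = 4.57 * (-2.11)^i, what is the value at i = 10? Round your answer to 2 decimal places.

S_10 = 4.57 * (-2.11)^10 ≈ 4.57 * 1749.1399 ≈ 7993.57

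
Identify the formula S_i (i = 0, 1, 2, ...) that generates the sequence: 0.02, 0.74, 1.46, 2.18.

Check differences: 0.74 - 0.02 = 0.72
1.46 - 0.74 = 0.72
Common difference d = 0.72.
First term a = 0.02.
Formula: S_i = 0.02 + 0.72*i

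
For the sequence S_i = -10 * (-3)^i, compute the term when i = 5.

S_5 = -10 * (-3)^5 = -10 * -243 = 2430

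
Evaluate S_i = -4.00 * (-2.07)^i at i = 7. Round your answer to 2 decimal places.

S_7 = -4.0 * (-2.07)^7 ≈ -4.0 * -162.8517 ≈ 651.41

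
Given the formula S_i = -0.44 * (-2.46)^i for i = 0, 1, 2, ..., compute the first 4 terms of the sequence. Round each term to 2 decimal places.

This is a geometric sequence.
i=0: S_0 = -0.44 * (-2.46)^0 = -0.44
i=1: S_1 = -0.44 * (-2.46)^1 ≈ 1.08
i=2: S_2 = -0.44 * (-2.46)^2 ≈ -2.66
i=3: S_3 = -0.44 * (-2.46)^3 ≈ 6.55
The first 4 terms are: [-0.44, 1.08, -2.66, 6.55]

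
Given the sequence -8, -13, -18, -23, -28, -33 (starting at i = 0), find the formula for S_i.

Check differences: -13 - -8 = -5
-18 - -13 = -5
Common difference d = -5.
First term a = -8.
Formula: S_i = -8 - 5*i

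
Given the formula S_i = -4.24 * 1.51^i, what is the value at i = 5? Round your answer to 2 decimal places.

S_5 = -4.24 * 1.51^5 ≈ -4.24 * 7.8503 ≈ -33.29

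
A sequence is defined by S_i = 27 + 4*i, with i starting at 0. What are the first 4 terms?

This is an arithmetic sequence.
i=0: S_0 = 27 + 4*0 = 27
i=1: S_1 = 27 + 4*1 = 31
i=2: S_2 = 27 + 4*2 = 35
i=3: S_3 = 27 + 4*3 = 39
The first 4 terms are: [27, 31, 35, 39]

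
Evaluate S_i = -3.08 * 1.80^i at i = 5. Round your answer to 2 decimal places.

S_5 = -3.08 * 1.8^5 ≈ -3.08 * 18.8957 ≈ -58.2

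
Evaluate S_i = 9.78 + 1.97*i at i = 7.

S_7 = 9.78 + 1.97*7 = 9.78 + 13.79 = 23.57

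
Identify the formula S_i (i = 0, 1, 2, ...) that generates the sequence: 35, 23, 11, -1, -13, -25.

Check differences: 23 - 35 = -12
11 - 23 = -12
Common difference d = -12.
First term a = 35.
Formula: S_i = 35 - 12*i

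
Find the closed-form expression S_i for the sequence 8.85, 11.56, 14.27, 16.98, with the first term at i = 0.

Check differences: 11.56 - 8.85 = 2.71
14.27 - 11.56 = 2.71
Common difference d = 2.71.
First term a = 8.85.
Formula: S_i = 8.85 + 2.71*i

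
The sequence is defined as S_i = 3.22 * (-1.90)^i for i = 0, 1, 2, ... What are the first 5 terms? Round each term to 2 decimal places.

This is a geometric sequence.
i=0: S_0 = 3.22 * (-1.9)^0 = 3.22
i=1: S_1 = 3.22 * (-1.9)^1 ≈ -6.12
i=2: S_2 = 3.22 * (-1.9)^2 ≈ 11.62
i=3: S_3 = 3.22 * (-1.9)^3 ≈ -22.09
i=4: S_4 = 3.22 * (-1.9)^4 ≈ 41.96
The first 5 terms are: [3.22, -6.12, 11.62, -22.09, 41.96]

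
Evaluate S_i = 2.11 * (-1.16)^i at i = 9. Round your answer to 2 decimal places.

S_9 = 2.11 * (-1.16)^9 ≈ 2.11 * -3.803 ≈ -8.02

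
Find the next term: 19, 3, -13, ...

Differences: 3 - 19 = -16
This is an arithmetic sequence with common difference d = -16.
Next term = -13 + -16 = -29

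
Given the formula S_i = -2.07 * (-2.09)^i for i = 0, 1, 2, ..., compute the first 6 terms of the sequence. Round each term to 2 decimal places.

This is a geometric sequence.
i=0: S_0 = -2.07 * (-2.09)^0 = -2.07
i=1: S_1 = -2.07 * (-2.09)^1 ≈ 4.33
i=2: S_2 = -2.07 * (-2.09)^2 ≈ -9.04
i=3: S_3 = -2.07 * (-2.09)^3 ≈ 18.9
i=4: S_4 = -2.07 * (-2.09)^4 ≈ -39.5
i=5: S_5 = -2.07 * (-2.09)^5 ≈ 82.55
The first 6 terms are: [-2.07, 4.33, -9.04, 18.9, -39.5, 82.55]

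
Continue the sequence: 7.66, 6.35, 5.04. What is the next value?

Differences: 6.35 - 7.66 = -1.31
This is an arithmetic sequence with common difference d = -1.31.
Next term = 5.04 + -1.31 = 3.73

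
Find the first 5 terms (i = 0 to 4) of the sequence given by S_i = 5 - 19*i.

This is an arithmetic sequence.
i=0: S_0 = 5 + -19*0 = 5
i=1: S_1 = 5 + -19*1 = -14
i=2: S_2 = 5 + -19*2 = -33
i=3: S_3 = 5 + -19*3 = -52
i=4: S_4 = 5 + -19*4 = -71
The first 5 terms are: [5, -14, -33, -52, -71]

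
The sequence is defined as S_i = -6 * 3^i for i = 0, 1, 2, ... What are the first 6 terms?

This is a geometric sequence.
i=0: S_0 = -6 * 3^0 = -6
i=1: S_1 = -6 * 3^1 = -18
i=2: S_2 = -6 * 3^2 = -54
i=3: S_3 = -6 * 3^3 = -162
i=4: S_4 = -6 * 3^4 = -486
i=5: S_5 = -6 * 3^5 = -1458
The first 6 terms are: [-6, -18, -54, -162, -486, -1458]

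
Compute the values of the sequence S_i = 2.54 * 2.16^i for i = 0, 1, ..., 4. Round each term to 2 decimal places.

This is a geometric sequence.
i=0: S_0 = 2.54 * 2.16^0 = 2.54
i=1: S_1 = 2.54 * 2.16^1 ≈ 5.49
i=2: S_2 = 2.54 * 2.16^2 ≈ 11.85
i=3: S_3 = 2.54 * 2.16^3 ≈ 25.6
i=4: S_4 = 2.54 * 2.16^4 ≈ 55.29
The first 5 terms are: [2.54, 5.49, 11.85, 25.6, 55.29]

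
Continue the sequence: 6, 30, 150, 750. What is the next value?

Ratios: 30 / 6 = 5.0
This is a geometric sequence with common ratio r = 5.
Next term = 750 * 5 = 3750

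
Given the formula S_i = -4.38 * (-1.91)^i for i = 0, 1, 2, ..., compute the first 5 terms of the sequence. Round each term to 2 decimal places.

This is a geometric sequence.
i=0: S_0 = -4.38 * (-1.91)^0 = -4.38
i=1: S_1 = -4.38 * (-1.91)^1 ≈ 8.37
i=2: S_2 = -4.38 * (-1.91)^2 ≈ -15.98
i=3: S_3 = -4.38 * (-1.91)^3 ≈ 30.52
i=4: S_4 = -4.38 * (-1.91)^4 ≈ -58.29
The first 5 terms are: [-4.38, 8.37, -15.98, 30.52, -58.29]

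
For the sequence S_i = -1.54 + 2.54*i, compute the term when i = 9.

S_9 = -1.54 + 2.54*9 = -1.54 + 22.86 = 21.32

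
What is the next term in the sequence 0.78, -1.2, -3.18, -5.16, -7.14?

Differences: -1.2 - 0.78 = -1.98
This is an arithmetic sequence with common difference d = -1.98.
Next term = -7.14 + -1.98 = -9.12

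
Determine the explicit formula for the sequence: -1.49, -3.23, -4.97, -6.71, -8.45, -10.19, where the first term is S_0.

Check differences: -3.23 - -1.49 = -1.74
-4.97 - -3.23 = -1.74
Common difference d = -1.74.
First term a = -1.49.
Formula: S_i = -1.49 - 1.74*i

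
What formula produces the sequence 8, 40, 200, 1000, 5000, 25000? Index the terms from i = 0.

Check ratios: 40 / 8 = 5.0
Common ratio r = 5.
First term a = 8.
Formula: S_i = 8 * 5^i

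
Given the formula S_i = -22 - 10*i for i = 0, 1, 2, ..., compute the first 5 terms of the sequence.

This is an arithmetic sequence.
i=0: S_0 = -22 + -10*0 = -22
i=1: S_1 = -22 + -10*1 = -32
i=2: S_2 = -22 + -10*2 = -42
i=3: S_3 = -22 + -10*3 = -52
i=4: S_4 = -22 + -10*4 = -62
The first 5 terms are: [-22, -32, -42, -52, -62]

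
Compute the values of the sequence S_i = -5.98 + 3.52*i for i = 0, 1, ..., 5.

This is an arithmetic sequence.
i=0: S_0 = -5.98 + 3.52*0 = -5.98
i=1: S_1 = -5.98 + 3.52*1 = -2.46
i=2: S_2 = -5.98 + 3.52*2 = 1.06
i=3: S_3 = -5.98 + 3.52*3 = 4.58
i=4: S_4 = -5.98 + 3.52*4 = 8.1
i=5: S_5 = -5.98 + 3.52*5 = 11.62
The first 6 terms are: [-5.98, -2.46, 1.06, 4.58, 8.1, 11.62]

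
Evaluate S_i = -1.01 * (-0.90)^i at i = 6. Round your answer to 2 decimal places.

S_6 = -1.01 * (-0.9)^6 ≈ -1.01 * 0.5314 ≈ -0.54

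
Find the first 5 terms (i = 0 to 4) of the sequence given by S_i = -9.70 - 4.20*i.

This is an arithmetic sequence.
i=0: S_0 = -9.7 + -4.2*0 = -9.7
i=1: S_1 = -9.7 + -4.2*1 = -13.9
i=2: S_2 = -9.7 + -4.2*2 = -18.1
i=3: S_3 = -9.7 + -4.2*3 = -22.3
i=4: S_4 = -9.7 + -4.2*4 = -26.5
The first 5 terms are: [-9.7, -13.9, -18.1, -22.3, -26.5]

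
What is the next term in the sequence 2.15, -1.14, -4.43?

Differences: -1.14 - 2.15 = -3.29
This is an arithmetic sequence with common difference d = -3.29.
Next term = -4.43 + -3.29 = -7.72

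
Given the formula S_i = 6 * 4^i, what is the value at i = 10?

S_10 = 6 * 4^10 = 6 * 1048576 = 6291456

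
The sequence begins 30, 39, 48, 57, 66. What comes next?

Differences: 39 - 30 = 9
This is an arithmetic sequence with common difference d = 9.
Next term = 66 + 9 = 75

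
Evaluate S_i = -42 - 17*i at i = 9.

S_9 = -42 + -17*9 = -42 + -153 = -195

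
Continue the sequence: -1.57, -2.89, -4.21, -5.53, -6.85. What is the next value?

Differences: -2.89 - -1.57 = -1.32
This is an arithmetic sequence with common difference d = -1.32.
Next term = -6.85 + -1.32 = -8.17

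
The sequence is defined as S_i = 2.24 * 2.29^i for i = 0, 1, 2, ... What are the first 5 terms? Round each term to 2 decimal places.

This is a geometric sequence.
i=0: S_0 = 2.24 * 2.29^0 = 2.24
i=1: S_1 = 2.24 * 2.29^1 ≈ 5.13
i=2: S_2 = 2.24 * 2.29^2 ≈ 11.75
i=3: S_3 = 2.24 * 2.29^3 ≈ 26.9
i=4: S_4 = 2.24 * 2.29^4 ≈ 61.6
The first 5 terms are: [2.24, 5.13, 11.75, 26.9, 61.6]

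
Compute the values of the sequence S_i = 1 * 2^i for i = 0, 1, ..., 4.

This is a geometric sequence.
i=0: S_0 = 1 * 2^0 = 1
i=1: S_1 = 1 * 2^1 = 2
i=2: S_2 = 1 * 2^2 = 4
i=3: S_3 = 1 * 2^3 = 8
i=4: S_4 = 1 * 2^4 = 16
The first 5 terms are: [1, 2, 4, 8, 16]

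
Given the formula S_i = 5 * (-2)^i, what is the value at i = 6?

S_6 = 5 * (-2)^6 = 5 * 64 = 320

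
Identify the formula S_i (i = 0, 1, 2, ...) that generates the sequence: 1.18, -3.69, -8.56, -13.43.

Check differences: -3.69 - 1.18 = -4.87
-8.56 - -3.69 = -4.87
Common difference d = -4.87.
First term a = 1.18.
Formula: S_i = 1.18 - 4.87*i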